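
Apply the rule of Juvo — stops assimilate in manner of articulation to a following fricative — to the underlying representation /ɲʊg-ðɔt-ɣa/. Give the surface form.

/g/ is a voiced velar stop. The following trigger /ð/ is a fricative, so /g/ must become a fricative as well.
Changing only its manner to fricative gives [ɣ] — the voiced velar fricative.
The same rule applies at the second boundary: /t/ → [s] next to /ɣ/.

[ɲʊɣðɔsɣa]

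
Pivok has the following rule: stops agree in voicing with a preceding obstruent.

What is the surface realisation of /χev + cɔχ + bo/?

[χevɟɔχpo]

/c/ is a voiceless palatal stop. The preceding trigger /v/ is voiced, so /c/ must become voiced as well.
Changing only its voicing to voiced gives [ɟ] — the voiced palatal stop.
The same rule applies at the second boundary: /b/ → [p] next to /χ/.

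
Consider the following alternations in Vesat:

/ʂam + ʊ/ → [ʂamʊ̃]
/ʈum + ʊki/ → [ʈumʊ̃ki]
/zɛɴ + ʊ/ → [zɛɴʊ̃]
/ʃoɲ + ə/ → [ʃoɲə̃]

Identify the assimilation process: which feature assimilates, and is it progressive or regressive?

progressive nasality assimilation (vowel nasalisation)

The vowel /ʊ/ surfaces as nasalised [ʊ̃] next to the preceding nasal /m/ — it has acquired the [+nasal] feature of its neighbour.
Likewise in the remaining data: /ʊ/ → [ʊ̃] after /ɴ/; /ə/ → [ə̃] after /ɲ/ — each time a vowel is nasalised next to a preceding nasal.
Because the conditioning nasal is to the left of the vowel that changes, the process is progressive (perseverative).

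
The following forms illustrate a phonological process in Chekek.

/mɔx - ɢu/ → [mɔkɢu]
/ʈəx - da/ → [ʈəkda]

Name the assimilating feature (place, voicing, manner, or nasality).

manner

Comparing underlying and surface forms, /x/ → [k] is the alternation; the neighbouring /ɢ/ is constant.
The change fricative → stop matches the manner of the following /ɢ/, identifying this as manner assimilation.
Checking the remaining alternation: /x/ → [k] before /d/ (fricative → stop, matching a stop) — only manner changes, and always toward the following segment.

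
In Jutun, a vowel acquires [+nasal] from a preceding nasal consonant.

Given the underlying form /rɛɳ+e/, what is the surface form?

[rɛɳẽ]

/e/ sits next to the nasal /ɳ/ and is therefore nasalised to [ẽ].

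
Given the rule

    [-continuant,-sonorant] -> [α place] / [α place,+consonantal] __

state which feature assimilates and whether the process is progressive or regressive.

The rule copies the place features (abbreviated [place]) from the environment onto the target, so the assimilating feature is place.
The conditioning segment sits to the left of the focus bar, meaning the trigger precedes the segment that changes — progressive assimilation.

progressive place assimilation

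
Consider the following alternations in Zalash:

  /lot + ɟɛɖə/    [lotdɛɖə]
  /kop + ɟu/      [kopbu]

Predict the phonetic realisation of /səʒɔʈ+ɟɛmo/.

[səʒɔʈɖɛmo]

The data show progressive place assimilation: /ɟ/ → [d] after /t/; /ɟ/ → [b] after /p/. In each pair only place changes, matching the preceding consonant, while manner and voice stay constant.
The rule targets /ɟ/ (voiced palatal stop), which sits after the trigger /ʈ/ (retroflex).
A voiced retroflex stop is [ɖ], so the surface segment is [ɖ].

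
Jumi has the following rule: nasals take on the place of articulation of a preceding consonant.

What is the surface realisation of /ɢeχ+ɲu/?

/ɲ/ is a voiced palatal nasal. The preceding trigger /χ/ is uvular, so /ɲ/ must become uvular as well.
The voiced uvular nasal is [ɴ], so /ɲ/ → [ɴ].

[ɢeχɴu]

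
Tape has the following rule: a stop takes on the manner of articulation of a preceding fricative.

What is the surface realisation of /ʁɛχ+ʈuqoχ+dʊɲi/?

[ʁɛχʂuqoχzʊɲi]

The rule targets /ʈ/ (voiceless retroflex stop), which sits after the trigger /χ/ (fricative).
Changing only its manner to fricative gives [ʂ] — the voiceless retroflex fricative.
At the second juncture, /d/ likewise becomes [z] adjacent to /χ/.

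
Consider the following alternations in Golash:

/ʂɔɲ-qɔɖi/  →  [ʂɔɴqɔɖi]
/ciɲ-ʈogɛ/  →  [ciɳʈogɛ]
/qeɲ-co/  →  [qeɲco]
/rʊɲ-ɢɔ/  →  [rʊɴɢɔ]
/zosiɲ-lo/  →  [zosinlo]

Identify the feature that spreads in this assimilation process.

place

The segment that alternates is /ɲ/, which surfaces as [ɴ] when adjacent to /q/.
The change palatal → uvular matches the place of the following /q/, identifying this as place assimilation.
Checking the remaining alternations: /ɲ/ → [ɳ] before /ʈ/ (palatal → retroflex, matching retroflex); /ɲ/ → [ɴ] before /ɢ/ (palatal → uvular, matching uvular); /ɲ/ → [n] before /l/ (palatal → alveolar, matching alveolar) — only place changes, and always toward the following segment.
No alternation appears in [qeɲco]: there the adjacent consonants already agree in place (/ɲ/ and /c/ are both palatal), so this form is consistent with the same rule.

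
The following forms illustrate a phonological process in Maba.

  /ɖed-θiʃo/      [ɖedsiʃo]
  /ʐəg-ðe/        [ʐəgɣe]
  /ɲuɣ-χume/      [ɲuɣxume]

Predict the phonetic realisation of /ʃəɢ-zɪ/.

The data show progressive place assimilation: /θ/ → [s] after /d/; /ð/ → [ɣ] after /g/; /χ/ → [x] after /ɣ/. In each pair only place changes, matching the preceding consonant, while manner and voice stay constant.
/z/ is a voiced alveolar fricative. The preceding trigger /ɢ/ is uvular, so /z/ must become uvular as well.
Changing only its place to uvular gives [ʁ] — the voiced uvular fricative.

[ʃəɢʁɪ]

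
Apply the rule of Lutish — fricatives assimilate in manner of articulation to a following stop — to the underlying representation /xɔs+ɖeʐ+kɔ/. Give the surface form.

[xɔtɖeɖkɔ]

/s/ is a voiceless alveolar fricative. The following trigger /ɖ/ is a stop, so /s/ must become a stop as well.
The voiceless alveolar stop is [t], so /s/ → [t].
The same rule applies at the second boundary: /ʐ/ → [ɖ] next to /k/.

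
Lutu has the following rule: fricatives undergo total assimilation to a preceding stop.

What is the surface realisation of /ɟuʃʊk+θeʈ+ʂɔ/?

[ɟuʃʊkkeʈʈɔ]

/θ/ is the segment targeted by the rule; it sits immediately after /k/, so it assimilates completely and surfaces as [k].
At the second juncture, /ʂ/ likewise becomes [ʈ] adjacent to /ʈ/.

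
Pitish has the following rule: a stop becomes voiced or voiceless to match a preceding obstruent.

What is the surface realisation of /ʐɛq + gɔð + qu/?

/g/ is a voiced velar stop. The preceding trigger /q/ is voiceless, so /g/ must become voiceless as well.
A voiceless velar stop is [k], so the surface segment is [k].
At the second juncture, /q/ likewise becomes [ɢ] adjacent to /ð/.

[ʐɛqkɔðɢu]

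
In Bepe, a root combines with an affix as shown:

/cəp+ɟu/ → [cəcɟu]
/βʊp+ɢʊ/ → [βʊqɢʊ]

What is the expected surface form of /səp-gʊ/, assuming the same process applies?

[səkgʊ]

The data show regressive place assimilation: /p/ → [c] before /ɟ/; /p/ → [q] before /ɢ/. In each pair only place changes, matching the following consonant, while manner and voice stay constant.
The rule targets /p/ (voiceless bilabial stop), which sits before the trigger /g/ (velar).
A voiceless velar stop is [k], so the surface segment is [k].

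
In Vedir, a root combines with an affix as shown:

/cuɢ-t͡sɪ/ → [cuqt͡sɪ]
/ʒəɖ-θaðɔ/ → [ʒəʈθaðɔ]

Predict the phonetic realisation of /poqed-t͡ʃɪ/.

[poqett͡ʃɪ]

The data show regressive voicing assimilation: /ɢ/ → [q] before /t͡s/; /ɖ/ → [ʈ] before /θ/. In each pair only voicing changes, matching the following consonant, while place and manner stay constant.
The rule targets /d/ (voiced alveolar stop), which sits before the trigger /t͡ʃ/ (voiceless).
Changing only its voicing to voiceless gives [t] — the voiceless alveolar stop.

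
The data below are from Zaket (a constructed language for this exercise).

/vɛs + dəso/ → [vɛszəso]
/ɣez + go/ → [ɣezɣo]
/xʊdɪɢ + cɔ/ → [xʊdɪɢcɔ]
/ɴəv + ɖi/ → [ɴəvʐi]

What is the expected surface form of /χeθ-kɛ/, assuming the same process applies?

[χeθxɛ]

The data show progressive manner assimilation: /d/ → [z] after /s/; /g/ → [ɣ] after /z/; /ɖ/ → [ʐ] after /v/. In each pair only manner changes, matching the preceding consonant, while place and voice stay constant.
No alternation appears in [xʊdɪɢcɔ]: there the adjacent consonants already agree in manner (/c/ and /ɢ/ are both stops), so this form is consistent with the same rule.
The rule targets /k/ (voiceless velar stop), which sits after the trigger /θ/ (fricative).
Changing only its manner to fricative gives [x] — the voiceless velar fricative.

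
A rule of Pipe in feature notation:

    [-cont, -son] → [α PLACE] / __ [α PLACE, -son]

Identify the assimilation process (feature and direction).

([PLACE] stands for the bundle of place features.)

The shared variable α links the value of the place features (abbreviated [PLACE]) on the target to the same value on the neighbouring segment, so place is the feature that assimilates.
The conditioning segment sits to the right of the focus bar, meaning the trigger follows the segment that changes — regressive assimilation.

regressive place assimilation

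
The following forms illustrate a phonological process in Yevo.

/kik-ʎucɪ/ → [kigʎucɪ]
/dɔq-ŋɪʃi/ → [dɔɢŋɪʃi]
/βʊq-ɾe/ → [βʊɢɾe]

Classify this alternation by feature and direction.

Comparing underlying and surface forms, /k/ → [g] is the alternation; the neighbouring /ʎ/ is constant.
The change voiceless → voiced matches the voicing of the following /ʎ/, identifying this as voicing assimilation.
Place and manner are unchanged, so the assimilation is partial, not total.
Checking the remaining alternations: /q/ → [ɢ] before /ŋ/ (voiceless → voiced, matching voiced); /q/ → [ɢ] before /ɾ/ (voiceless → voiced, matching voiced) — only voicing changes, and always toward the following segment.
The trigger is the following segment, so the direction is regressive (anticipatory).

regressive voicing assimilation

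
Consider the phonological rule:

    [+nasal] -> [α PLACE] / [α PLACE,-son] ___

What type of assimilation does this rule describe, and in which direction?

The shared variable α links the value of the place features (abbreviated [PLACE]) on the target to the same value on the neighbouring segment, so place is the feature that assimilates.
The conditioning segment sits to the left of the focus bar, meaning the trigger precedes the segment that changes — progressive assimilation.

progressive place assimilation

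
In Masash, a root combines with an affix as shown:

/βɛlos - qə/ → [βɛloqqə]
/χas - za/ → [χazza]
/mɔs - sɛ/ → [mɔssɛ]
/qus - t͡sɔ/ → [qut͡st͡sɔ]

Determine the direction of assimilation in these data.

regressive

The segment that alternates is /s/, which surfaces as [q] when adjacent to /q/.
The output [q] is identical to the trigger /q/ — every feature (place, manner, voicing) has been copied — so this is total assimilation.
The other forms behave the same way: /s/ → [z] before /z/; /s/ → [t͡s] before /t͡s/ — in each case the output is a copy of the following consonant.
In [mɔssɛ] the two consonants at the boundary are already identical (/s/ + /s/), so the rule applies vacuously and nothing changes.
Since the segment that changes precedes the conditioning segment, the assimilation is regressive.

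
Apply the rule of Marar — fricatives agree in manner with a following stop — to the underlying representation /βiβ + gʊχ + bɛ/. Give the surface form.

[βibgʊqbɛ]

/β/ is a voiced bilabial fricative. The following trigger /g/ is a stop, so /β/ must become a stop as well.
Changing only its manner to stop gives [b] — the voiced bilabial stop.
The same rule applies at the second boundary: /χ/ → [q] next to /b/.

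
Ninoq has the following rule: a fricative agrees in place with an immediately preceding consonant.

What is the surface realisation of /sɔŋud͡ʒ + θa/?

[sɔŋud͡ʒʃa]

/θ/ is a voiceless dental fricative. The preceding trigger /d͡ʒ/ is postalveolar, so /θ/ must become postalveolar as well.
A voiceless postalveolar fricative is [ʃ], so the surface segment is [ʃ].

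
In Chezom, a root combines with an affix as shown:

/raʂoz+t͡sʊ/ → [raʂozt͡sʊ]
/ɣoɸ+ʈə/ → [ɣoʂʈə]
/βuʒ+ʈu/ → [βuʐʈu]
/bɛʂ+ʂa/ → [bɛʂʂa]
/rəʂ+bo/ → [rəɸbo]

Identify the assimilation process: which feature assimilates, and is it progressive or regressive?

regressive place assimilation

Comparing underlying and surface forms, /ɸ/ → [ʂ] is the alternation; the neighbouring /ʈ/ is constant.
The change bilabial → retroflex matches the place of the following /ʈ/, identifying this as place assimilation.
Manner and voice are unchanged, so the assimilation is partial, not total.
The same holds elsewhere in the data: /ʒ/ → [ʐ] before /ʈ/ (postalveolar → retroflex, matching retroflex); /ʂ/ → [ɸ] before /b/ (retroflex → bilabial, matching bilabial) — only place changes, and always toward the following segment.
Nothing changes in [raʂozt͡sʊ], [bɛʂʂa]: there the adjacent consonants already agree in place (/z/ and /t͡s/ are both alveolar; /ʂ/ and /ʂ/ are both retroflex), so these forms are consistent with the same rule.
Since the segment that changes precedes the conditioning segment, the assimilation is regressive.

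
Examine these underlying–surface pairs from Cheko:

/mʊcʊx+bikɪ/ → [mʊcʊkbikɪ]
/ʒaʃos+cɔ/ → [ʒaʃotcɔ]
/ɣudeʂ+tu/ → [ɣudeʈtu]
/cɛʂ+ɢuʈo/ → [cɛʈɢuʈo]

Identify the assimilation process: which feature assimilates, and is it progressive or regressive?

regressive manner assimilation

Comparing underlying and surface forms, /x/ → [k] is the alternation; the neighbouring /b/ is constant.
The change fricative → stop matches the manner of the following /b/, identifying this as manner assimilation.
Place and voice are unchanged, so the assimilation is partial, not total.
The same holds elsewhere in the data: /s/ → [t] before /c/ (fricative → stop, matching a stop); /ʂ/ → [ʈ] before /t/ (fricative → stop, matching a stop); /ʂ/ → [ʈ] before /ɢ/ (fricative → stop, matching a stop) — only manner changes, and always toward the following segment.
The trigger is the following segment, so the direction is regressive (anticipatory).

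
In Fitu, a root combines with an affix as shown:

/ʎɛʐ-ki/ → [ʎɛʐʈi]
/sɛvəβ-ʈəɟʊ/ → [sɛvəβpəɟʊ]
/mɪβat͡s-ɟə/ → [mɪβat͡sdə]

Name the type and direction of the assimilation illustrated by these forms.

progressive place assimilation

The segment that alternates is /k/, which surfaces as [ʈ] when adjacent to /ʐ/.
/k/ is velar while /ʐ/ is retroflex; the output [ʈ] is retroflex, matching the trigger — so the feature that spreads is place.
Manner and voice are unchanged, so the assimilation is partial, not total.
The same holds elsewhere in the data: /ʈ/ → [p] after /β/ (retroflex → bilabial, matching bilabial); /ɟ/ → [d] after /t͡s/ (palatal → alveolar, matching alveolar) — only place changes, and always toward the preceding segment.
The trigger is the preceding segment, so the direction is progressive (perseverative).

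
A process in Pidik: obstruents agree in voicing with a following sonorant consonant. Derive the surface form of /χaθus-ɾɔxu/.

[χaθuzɾɔxu]

The rule targets /s/ (voiceless alveolar fricative), which sits before the trigger /ɾ/ (voiced).
The voiced alveolar fricative is [z], so /s/ → [z].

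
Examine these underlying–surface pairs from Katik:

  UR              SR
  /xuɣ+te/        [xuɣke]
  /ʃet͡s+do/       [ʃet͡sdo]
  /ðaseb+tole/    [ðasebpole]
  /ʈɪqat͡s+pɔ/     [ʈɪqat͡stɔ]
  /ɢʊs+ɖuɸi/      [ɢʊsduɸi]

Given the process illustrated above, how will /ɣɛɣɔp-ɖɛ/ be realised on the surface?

[ɣɛɣɔpbɛ]

The data show progressive place assimilation: /t/ → [k] after /ɣ/; /t/ → [p] after /b/; /p/ → [t] after /t͡s/; /ɖ/ → [d] after /s/. In each pair only place changes, matching the preceding consonant, while manner and voice stay constant.
Nothing changes in [ʃet͡sdo]: there the adjacent consonants already agree in place (/d/ and /t͡s/ are both alveolar), so this form is consistent with the same rule.
The rule targets /ɖ/ (voiced retroflex stop), which sits after the trigger /p/ (bilabial).
The voiced bilabial stop is [b], so /ɖ/ → [b].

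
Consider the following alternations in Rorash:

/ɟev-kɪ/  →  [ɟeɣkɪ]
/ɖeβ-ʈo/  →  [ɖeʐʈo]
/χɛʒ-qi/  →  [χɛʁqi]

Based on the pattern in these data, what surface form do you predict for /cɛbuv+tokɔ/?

[cɛbuztokɔ]

The data show regressive place assimilation: /v/ → [ɣ] before /k/; /β/ → [ʐ] before /ʈ/; /ʒ/ → [ʁ] before /q/. In each pair only place changes, matching the following consonant, while manner and voice stay constant.
The rule targets /v/ (voiced labiodental fricative), which sits before the trigger /t/ (alveolar).
Changing only its place to alveolar gives [z] — the voiced alveolar fricative.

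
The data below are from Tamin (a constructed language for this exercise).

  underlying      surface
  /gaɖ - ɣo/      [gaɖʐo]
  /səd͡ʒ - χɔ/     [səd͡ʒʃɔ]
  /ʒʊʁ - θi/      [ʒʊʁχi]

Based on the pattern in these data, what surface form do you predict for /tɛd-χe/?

[tɛdse]

The data show progressive place assimilation: /ɣ/ → [ʐ] after /ɖ/; /χ/ → [ʃ] after /d͡ʒ/; /θ/ → [χ] after /ʁ/. In each pair only place changes, matching the preceding consonant, while manner and voice stay constant.
/χ/ is a voiceless uvular fricative. The preceding trigger /d/ is alveolar, so /χ/ must become alveolar as well.
The voiceless alveolar fricative is [s], so /χ/ → [s].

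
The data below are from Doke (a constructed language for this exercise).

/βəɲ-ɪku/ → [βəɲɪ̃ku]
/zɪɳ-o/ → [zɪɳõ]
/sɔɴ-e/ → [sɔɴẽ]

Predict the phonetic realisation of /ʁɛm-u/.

The data show progressive nasality assimilation (vowel nasalisation): /ɪ/ → [ɪ̃] after /ɲ/; /o/ → [õ] after /ɳ/; /e/ → [ẽ] after /ɴ/ — a vowel is nasalised by an immediately preceding nasal consonant.
The vowel /u/ is adjacent to the preceding nasal /m/, so it acquires [+nasal] and surfaces as [ũ].

[ʁɛmũ]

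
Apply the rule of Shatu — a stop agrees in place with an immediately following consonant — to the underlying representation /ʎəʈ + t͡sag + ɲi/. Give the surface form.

[ʎətt͡saɟɲi]

The rule targets /ʈ/ (voiceless retroflex stop), which sits before the trigger /t͡s/ (alveolar).
A voiceless alveolar stop is [t], so the surface segment is [t].
At the second juncture, /g/ likewise becomes [ɟ] adjacent to /ɲ/.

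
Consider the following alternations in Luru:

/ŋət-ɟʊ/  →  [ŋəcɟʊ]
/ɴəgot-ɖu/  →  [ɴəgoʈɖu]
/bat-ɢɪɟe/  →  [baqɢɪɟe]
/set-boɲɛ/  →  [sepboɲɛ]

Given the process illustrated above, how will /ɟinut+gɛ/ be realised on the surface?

[ɟinukgɛ]

The data show regressive place assimilation: /t/ → [c] before /ɟ/; /t/ → [ʈ] before /ɖ/; /t/ → [q] before /ɢ/; /t/ → [p] before /b/. In each pair only place changes, matching the following consonant, while manner and voice stay constant.
The rule targets /t/ (voiceless alveolar stop), which sits before the trigger /g/ (velar).
The voiceless velar stop is [k], so /t/ → [k].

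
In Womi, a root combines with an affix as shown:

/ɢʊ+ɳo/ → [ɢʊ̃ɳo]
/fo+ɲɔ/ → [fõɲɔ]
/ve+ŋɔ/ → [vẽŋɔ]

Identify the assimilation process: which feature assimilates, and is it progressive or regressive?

regressive nasality assimilation (vowel nasalisation)

The vowel /ʊ/ surfaces as nasalised [ʊ̃] next to the following nasal /ɳ/ — it has acquired the [+nasal] feature of its neighbour.
Likewise in the remaining data: /o/ → [õ] before /ɲ/; /e/ → [ẽ] before /ŋ/ — each time a vowel is nasalised next to a following nasal.
Because the conditioning nasal is to the right of the vowel that changes, the process is regressive (anticipatory).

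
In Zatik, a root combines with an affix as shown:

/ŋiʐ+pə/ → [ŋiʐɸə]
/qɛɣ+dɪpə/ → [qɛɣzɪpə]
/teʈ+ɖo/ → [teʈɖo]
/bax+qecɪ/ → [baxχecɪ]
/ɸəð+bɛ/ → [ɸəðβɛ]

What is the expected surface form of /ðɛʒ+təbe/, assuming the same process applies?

The data show progressive manner assimilation: /p/ → [ɸ] after /ʐ/; /d/ → [z] after /ɣ/; /q/ → [χ] after /x/; /b/ → [β] after /ð/. In each pair only manner changes, matching the preceding consonant, while place and voice stay constant.
Nothing changes in [teʈɖo]: there the adjacent consonants already agree in manner (/ɖ/ and /ʈ/ are both stops), so this form is consistent with the same rule.
/t/ is a voiceless alveolar stop. The preceding trigger /ʒ/ is a fricative, so /t/ must become a fricative as well.
Changing only its manner to fricative gives [s] — the voiceless alveolar fricative.

[ðɛʒsəbe]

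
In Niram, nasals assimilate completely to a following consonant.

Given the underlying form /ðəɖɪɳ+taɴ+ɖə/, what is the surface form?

[ðəɖɪttaɖɖə]

/ɳ/ is the segment targeted by the rule; it sits immediately before /t/, so it assimilates completely and surfaces as [t].
The same rule applies at the second boundary: /ɴ/ → [ɖ] next to /ɖ/.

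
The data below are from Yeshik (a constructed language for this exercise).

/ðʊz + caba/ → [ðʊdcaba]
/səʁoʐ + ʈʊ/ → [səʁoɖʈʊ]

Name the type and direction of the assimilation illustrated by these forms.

Comparing underlying and surface forms, /z/ → [d] is the alternation; the neighbouring /c/ is constant.
/z/ is a fricative while /c/ is a stop; the output [d] is a stop, matching the trigger — so the feature that spreads is manner.
Place and voice are unchanged, so the assimilation is partial, not total.
Checking the remaining alternation: /ʐ/ → [ɖ] before /ʈ/ (fricative → stop, matching a stop) — only manner changes, and always toward the following segment.
The trigger is the following segment, so the direction is regressive (anticipatory).

regressive manner assimilation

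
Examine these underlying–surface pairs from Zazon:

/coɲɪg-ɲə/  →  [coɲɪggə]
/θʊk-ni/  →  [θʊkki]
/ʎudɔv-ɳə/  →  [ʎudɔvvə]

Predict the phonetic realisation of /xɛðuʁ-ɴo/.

[xɛðuʁʁo]

The data show progressive total assimilation (/ɲ/ → [g] after /g/; /n/ → [k] after /k/; /ɳ/ → [v] after /v/): in every case the target segment becomes identical to its preceding neighbour, copying more than a single feature.
/ɴ/ is the segment targeted by the rule; it sits immediately after /ʁ/, so it assimilates completely and surfaces as [ʁ].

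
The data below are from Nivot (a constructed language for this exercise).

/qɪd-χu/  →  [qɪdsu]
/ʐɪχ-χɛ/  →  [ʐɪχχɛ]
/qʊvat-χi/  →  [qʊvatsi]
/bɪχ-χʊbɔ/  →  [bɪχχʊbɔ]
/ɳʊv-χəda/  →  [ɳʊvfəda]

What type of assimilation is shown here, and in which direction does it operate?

progressive place assimilation

The segment that alternates is /χ/, which surfaces as [s] when adjacent to /d/.
The change uvular → alveolar matches the place of the preceding /d/, identifying this as place assimilation.
Manner and voice are unchanged, so the assimilation is partial, not total.
The other alternating forms pattern the same way: /χ/ → [s] after /t/ (uvular → alveolar, matching alveolar); /χ/ → [f] after /v/ (uvular → labiodental, matching labiodental) — only place changes, and always toward the preceding segment.
No alternation appears in [ʐɪχχɛ], [bɪχχʊbɔ]: there the adjacent consonants already agree in place (/χ/ and /χ/ are both uvular; /χ/ and /χ/ are both uvular), so these forms are consistent with the same rule.
Since the segment that changes follows the conditioning segment, the assimilation is progressive.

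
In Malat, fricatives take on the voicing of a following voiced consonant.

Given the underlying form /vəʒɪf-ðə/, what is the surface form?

[vəʒɪvðə]

The rule targets /f/ (voiceless labiodental fricative), which sits before the trigger /ð/ (voiced).
The voiced labiodental fricative is [v], so /f/ → [v].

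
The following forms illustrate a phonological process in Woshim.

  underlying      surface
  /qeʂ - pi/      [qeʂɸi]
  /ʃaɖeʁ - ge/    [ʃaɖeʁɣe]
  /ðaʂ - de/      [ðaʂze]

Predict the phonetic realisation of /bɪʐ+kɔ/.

[bɪʐxɔ]

The data show progressive manner assimilation: /p/ → [ɸ] after /ʂ/; /g/ → [ɣ] after /ʁ/; /d/ → [z] after /ʂ/. In each pair only manner changes, matching the preceding consonant, while place and voice stay constant.
/k/ is a voiceless velar stop. The preceding trigger /ʐ/ is a fricative, so /k/ must become a fricative as well.
A voiceless velar fricative is [x], so the surface segment is [x].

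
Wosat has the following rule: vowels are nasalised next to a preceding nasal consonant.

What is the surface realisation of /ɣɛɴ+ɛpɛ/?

[ɣɛɴɛ̃pɛ]

The vowel /ɛ/ is adjacent to the preceding nasal /ɴ/, so it acquires [+nasal] and surfaces as [ɛ̃].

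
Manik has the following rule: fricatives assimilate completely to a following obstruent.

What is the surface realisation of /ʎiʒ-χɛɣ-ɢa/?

[ʎiχχɛɢɢa]

/ʒ/ is the segment targeted by the rule; it sits immediately before /χ/, so it assimilates completely and surfaces as [χ].
At the second juncture, /ɣ/ likewise becomes [ɢ] adjacent to /ɢ/.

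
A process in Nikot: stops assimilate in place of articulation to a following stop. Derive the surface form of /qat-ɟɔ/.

/t/ is a voiceless alveolar stop. The following trigger /ɟ/ is palatal, so /t/ must become palatal as well.
Changing only its place to palatal gives [c] — the voiceless palatal stop.

[qacɟɔ]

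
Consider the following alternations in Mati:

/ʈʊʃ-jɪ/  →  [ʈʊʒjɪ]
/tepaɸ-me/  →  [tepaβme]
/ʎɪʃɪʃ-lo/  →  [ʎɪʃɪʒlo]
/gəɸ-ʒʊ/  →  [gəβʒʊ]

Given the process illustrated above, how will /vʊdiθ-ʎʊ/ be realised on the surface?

[vʊdiðʎʊ]

The data show regressive voicing assimilation: /ʃ/ → [ʒ] before /j/; /ɸ/ → [β] before /m/; /ʃ/ → [ʒ] before /l/; /ɸ/ → [β] before /ʒ/. In each pair only voicing changes, matching the following consonant, while place and manner stay constant.
The rule targets /θ/ (voiceless dental fricative), which sits before the trigger /ʎ/ (voiced).
A voiced dental fricative is [ð], so the surface segment is [ð].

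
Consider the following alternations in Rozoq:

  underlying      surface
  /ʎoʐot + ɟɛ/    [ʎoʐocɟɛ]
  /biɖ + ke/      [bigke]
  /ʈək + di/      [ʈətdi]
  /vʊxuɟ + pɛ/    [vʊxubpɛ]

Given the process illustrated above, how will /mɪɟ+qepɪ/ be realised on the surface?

The data show regressive place assimilation: /t/ → [c] before /ɟ/; /ɖ/ → [g] before /k/; /k/ → [t] before /d/; /ɟ/ → [b] before /p/. In each pair only place changes, matching the following consonant, while manner and voice stay constant.
The rule targets /ɟ/ (voiced palatal stop), which sits before the trigger /q/ (uvular).
Changing only its place to uvular gives [ɢ] — the voiced uvular stop.

[mɪɢqepɪ]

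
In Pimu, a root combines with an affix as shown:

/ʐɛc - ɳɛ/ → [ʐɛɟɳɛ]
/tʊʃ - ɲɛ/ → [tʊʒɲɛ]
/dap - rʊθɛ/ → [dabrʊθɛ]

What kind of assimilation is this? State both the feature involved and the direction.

The segment that alternates is /c/, which surfaces as [ɟ] when adjacent to /ɳ/.
The change voiceless → voiced matches the voicing of the following /ɳ/, identifying this as voicing assimilation.
Place and manner are unchanged, so the assimilation is partial, not total.
Checking the remaining alternations: /ʃ/ → [ʒ] before /ɲ/ (voiceless → voiced, matching voiced); /p/ → [b] before /r/ (voiceless → voiced, matching voiced) — only voicing changes, and always toward the following segment.
Since the segment that changes precedes the conditioning segment, the assimilation is regressive.

regressive voicing assimilation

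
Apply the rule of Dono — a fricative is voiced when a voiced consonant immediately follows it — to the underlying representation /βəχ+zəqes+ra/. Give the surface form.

/χ/ is a voiceless uvular fricative. The following trigger /z/ is voiced, so /χ/ must become voiced as well.
Changing only its voicing to voiced gives [ʁ] — the voiced uvular fricative.
At the second juncture, /s/ likewise becomes [z] adjacent to /r/.

[βəʁzəqezra]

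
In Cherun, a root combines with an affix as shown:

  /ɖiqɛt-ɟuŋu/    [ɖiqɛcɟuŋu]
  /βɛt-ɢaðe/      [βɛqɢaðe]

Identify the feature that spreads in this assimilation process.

Underlying /t/ is realised as [c] next to /ɟ/; /ɟ/ itself does not change.
The change alveolar → palatal matches the place of the following /ɟ/, identifying this as place assimilation.
The other alternating form patterns the same way: /t/ → [q] before /ɢ/ (alveolar → uvular, matching uvular) — only place changes, and always toward the following segment.

place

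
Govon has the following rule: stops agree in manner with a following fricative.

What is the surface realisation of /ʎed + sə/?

/d/ is a voiced alveolar stop. The following trigger /s/ is a fricative, so /d/ must become a fricative as well.
A voiced alveolar fricative is [z], so the surface segment is [z].

[ʎezsə]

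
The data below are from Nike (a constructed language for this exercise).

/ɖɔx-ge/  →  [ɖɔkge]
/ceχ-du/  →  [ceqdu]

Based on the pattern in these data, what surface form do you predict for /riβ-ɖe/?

[ribɖe]

The data show regressive manner assimilation: /x/ → [k] before /g/; /χ/ → [q] before /d/. In each pair only manner changes, matching the following consonant, while place and voice stay constant.
The rule targets /β/ (voiced bilabial fricative), which sits before the trigger /ɖ/ (stop).
The voiced bilabial stop is [b], so /β/ → [b].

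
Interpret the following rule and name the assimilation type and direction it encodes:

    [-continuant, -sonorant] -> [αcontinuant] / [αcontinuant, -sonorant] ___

progressive manner assimilation

The shared variable α links the value of [continuant] on the target to that of the neighbouring obstruent. [continuant] distinguishes stops from fricatives — a manner-of-articulation feature — so this is manner assimilation.
The conditioning segment sits to the left of the focus bar, meaning the trigger precedes the segment that changes — progressive assimilation.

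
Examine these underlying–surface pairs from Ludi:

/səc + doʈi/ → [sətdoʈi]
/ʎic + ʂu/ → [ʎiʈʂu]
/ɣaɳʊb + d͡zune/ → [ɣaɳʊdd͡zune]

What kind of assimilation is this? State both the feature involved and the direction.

Underlying /c/ is realised as [t] next to /d/; /d/ itself does not change.
The change palatal → alveolar matches the place of the following /d/, identifying this as place assimilation.
Manner and voice are unchanged, so the assimilation is partial, not total.
The same holds elsewhere in the data: /c/ → [ʈ] before /ʂ/ (palatal → retroflex, matching retroflex); /b/ → [d] before /d͡z/ (bilabial → alveolar, matching alveolar) — only place changes, and always toward the following segment.
The trigger is the following segment, so the direction is regressive (anticipatory).

regressive place assimilation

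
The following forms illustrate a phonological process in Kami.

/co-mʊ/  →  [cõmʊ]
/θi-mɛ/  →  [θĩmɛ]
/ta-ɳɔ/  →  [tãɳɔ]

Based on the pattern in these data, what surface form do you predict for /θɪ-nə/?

The data show regressive nasality assimilation (vowel nasalisation): /o/ → [õ] before /m/; /i/ → [ĩ] before /m/; /a/ → [ã] before /ɳ/ — a vowel is nasalised by an immediately following nasal consonant.
The vowel /ɪ/ is adjacent to the following nasal /n/, so it acquires [+nasal] and surfaces as [ɪ̃].

[θɪ̃nə]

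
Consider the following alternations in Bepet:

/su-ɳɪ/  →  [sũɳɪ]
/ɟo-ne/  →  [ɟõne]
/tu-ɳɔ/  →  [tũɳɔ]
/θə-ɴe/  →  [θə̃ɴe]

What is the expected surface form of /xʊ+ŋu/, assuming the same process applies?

[xʊ̃ŋu]

The data show regressive nasality assimilation (vowel nasalisation): /u/ → [ũ] before /ɳ/; /o/ → [õ] before /n/; /ə/ → [ə̃] before /ɴ/ — a vowel is nasalised by an immediately following nasal consonant.
The vowel /ʊ/ is adjacent to the following nasal /ŋ/, so it acquires [+nasal] and surfaces as [ʊ̃].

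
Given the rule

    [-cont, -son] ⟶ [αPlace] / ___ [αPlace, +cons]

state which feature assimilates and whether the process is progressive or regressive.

regressive place assimilation

The rule copies the place features (abbreviated [Place]) from the environment onto the target, so the assimilating feature is place.
The conditioning segment sits to the right of the focus bar, meaning the trigger follows the segment that changes — regressive assimilation.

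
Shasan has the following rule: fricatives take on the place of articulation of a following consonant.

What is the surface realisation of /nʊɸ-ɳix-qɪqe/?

[nʊʂɳiχqɪqe]

The rule targets /ɸ/ (voiceless bilabial fricative), which sits before the trigger /ɳ/ (retroflex).
A voiceless retroflex fricative is [ʂ], so the surface segment is [ʂ].
At the second juncture, /x/ likewise becomes [χ] adjacent to /q/.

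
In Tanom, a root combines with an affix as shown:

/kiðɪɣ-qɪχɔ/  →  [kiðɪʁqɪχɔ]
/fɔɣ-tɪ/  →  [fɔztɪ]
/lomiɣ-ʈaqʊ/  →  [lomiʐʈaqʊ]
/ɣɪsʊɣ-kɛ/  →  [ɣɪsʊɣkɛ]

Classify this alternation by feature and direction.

Underlying /ɣ/ is realised as [ʁ] next to /q/; /q/ itself does not change.
The change velar → uvular matches the place of the following /q/, identifying this as place assimilation.
Manner and voice are unchanged, so the assimilation is partial, not total.
The other alternating forms pattern the same way: /ɣ/ → [z] before /t/ (velar → alveolar, matching alveolar); /ɣ/ → [ʐ] before /ʈ/ (velar → retroflex, matching retroflex) — only place changes, and always toward the following segment.
Nothing changes in [ɣɪsʊɣkɛ]: there the adjacent consonants already agree in place (/ɣ/ and /k/ are both velar), so this form is consistent with the same rule.
The trigger is the following segment, so the direction is regressive (anticipatory).

regressive place assimilation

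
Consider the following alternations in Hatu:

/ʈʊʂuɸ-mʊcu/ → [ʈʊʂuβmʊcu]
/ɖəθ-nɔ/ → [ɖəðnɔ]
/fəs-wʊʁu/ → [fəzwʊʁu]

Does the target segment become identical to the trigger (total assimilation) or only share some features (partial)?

Underlying /ɸ/ is realised as [β] next to /m/; /m/ itself does not change.
The change voiceless → voiced matches the voicing of the following /m/, identifying this as voicing assimilation.
Place and manner are unchanged, so the assimilation is partial, not total.
The same holds elsewhere in the data: /θ/ → [ð] before /n/ (voiceless → voiced, matching voiced); /s/ → [z] before /w/ (voiceless → voiced, matching voiced) — only voicing changes, and always toward the following segment.

partial assimilation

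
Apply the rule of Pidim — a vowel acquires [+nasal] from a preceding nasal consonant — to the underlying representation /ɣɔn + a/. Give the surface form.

[ɣɔnã]

/a/ sits next to the nasal /n/ and is therefore nasalised to [ã].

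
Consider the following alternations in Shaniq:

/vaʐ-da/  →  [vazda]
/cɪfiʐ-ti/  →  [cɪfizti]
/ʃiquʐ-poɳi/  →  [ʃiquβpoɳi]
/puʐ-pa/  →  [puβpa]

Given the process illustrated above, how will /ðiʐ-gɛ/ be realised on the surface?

The data show regressive place assimilation: /ʐ/ → [z] before /d/; /ʐ/ → [z] before /t/; /ʐ/ → [β] before /p/. In each pair only place changes, matching the following consonant, while manner and voice stay constant.
/ʐ/ is a voiced retroflex fricative. The following trigger /g/ is velar, so /ʐ/ must become velar as well.
A voiced velar fricative is [ɣ], so the surface segment is [ɣ].

[ðiɣgɛ]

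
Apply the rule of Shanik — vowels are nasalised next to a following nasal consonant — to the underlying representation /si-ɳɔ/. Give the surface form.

/i/ sits next to the nasal /ɳ/ and is therefore nasalised to [ĩ].

[sĩɳɔ]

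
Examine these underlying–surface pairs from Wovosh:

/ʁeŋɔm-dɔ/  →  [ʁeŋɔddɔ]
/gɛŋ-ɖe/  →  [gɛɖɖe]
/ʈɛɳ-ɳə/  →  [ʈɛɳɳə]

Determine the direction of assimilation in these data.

regressive

Underlying /m/ is realised as [d] next to /d/; /d/ itself does not change.
The output [d] is identical to the trigger /d/ — every feature (place, manner, voicing) has been copied — so this is total assimilation.
The other form behaves the same way: /ŋ/ → [ɖ] before /ɖ/ — in each case the output is a copy of the following consonant.
In [ʈɛɳɳə] the two consonants at the boundary are already identical (/ɳ/ + /ɳ/), so the rule applies vacuously and nothing changes.
The trigger is the following segment, so the direction is regressive (anticipatory).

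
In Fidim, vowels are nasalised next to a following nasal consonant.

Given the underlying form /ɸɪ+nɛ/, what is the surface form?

[ɸɪ̃nɛ]

The vowel /ɪ/ is adjacent to the following nasal /n/, so it acquires [+nasal] and surfaces as [ɪ̃].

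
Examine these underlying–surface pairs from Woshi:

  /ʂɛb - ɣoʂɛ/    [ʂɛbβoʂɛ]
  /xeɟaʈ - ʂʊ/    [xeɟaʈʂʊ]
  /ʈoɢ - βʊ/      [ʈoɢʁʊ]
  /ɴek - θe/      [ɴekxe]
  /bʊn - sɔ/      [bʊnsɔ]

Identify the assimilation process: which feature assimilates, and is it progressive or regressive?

Comparing underlying and surface forms, /ɣ/ → [β] is the alternation; the neighbouring /b/ is constant.
The change velar → bilabial matches the place of the preceding /b/, identifying this as place assimilation.
Manner and voice are unchanged, so the assimilation is partial, not total.
The other alternating forms pattern the same way: /β/ → [ʁ] after /ɢ/ (bilabial → uvular, matching uvular); /θ/ → [x] after /k/ (dental → velar, matching velar) — only place changes, and always toward the preceding segment.
Nothing changes in [xeɟaʈʂʊ], [bʊnsɔ]: there the adjacent consonants already agree in place (/ʂ/ and /ʈ/ are both retroflex; /s/ and /n/ are both alveolar), so these forms are consistent with the same rule.
Since the segment that changes follows the conditioning segment, the assimilation is progressive.

progressive place assimilation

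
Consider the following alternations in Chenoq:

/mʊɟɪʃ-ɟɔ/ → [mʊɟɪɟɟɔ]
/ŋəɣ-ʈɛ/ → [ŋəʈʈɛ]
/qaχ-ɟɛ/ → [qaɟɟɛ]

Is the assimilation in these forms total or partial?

Comparing underlying and surface forms, /ʃ/ → [ɟ] is the alternation; the neighbouring /ɟ/ is constant.
The output [ɟ] is identical to the trigger /ɟ/ — every feature (place, manner, voicing) has been copied — so this is total assimilation.
The remaining alternations confirm this: /ɣ/ → [ʈ] before /ʈ/; /χ/ → [ɟ] before /ɟ/ — in each case the output is a copy of the following consonant.

total assimilation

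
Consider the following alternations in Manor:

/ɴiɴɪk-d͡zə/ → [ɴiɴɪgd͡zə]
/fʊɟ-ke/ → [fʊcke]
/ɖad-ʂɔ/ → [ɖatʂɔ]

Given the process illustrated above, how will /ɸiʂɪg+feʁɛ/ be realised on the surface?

The data show regressive voicing assimilation: /k/ → [g] before /d͡z/; /ɟ/ → [c] before /k/; /d/ → [t] before /ʂ/. In each pair only voicing changes, matching the following consonant, while place and manner stay constant.
The rule targets /g/ (voiced velar stop), which sits before the trigger /f/ (voiceless).
Changing only its voicing to voiceless gives [k] — the voiceless velar stop.

[ɸiʂɪkfeʁɛ]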